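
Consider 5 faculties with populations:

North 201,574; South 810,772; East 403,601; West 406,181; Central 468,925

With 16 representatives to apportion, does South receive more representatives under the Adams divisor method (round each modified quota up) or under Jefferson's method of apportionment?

Jefferson

Adams: North 2, South 5, East 3, West 3, Central 3.
Jefferson: North 1, South 6, East 3, West 3, Central 3.
South gets 5 under Adams and 6 under Jefferson.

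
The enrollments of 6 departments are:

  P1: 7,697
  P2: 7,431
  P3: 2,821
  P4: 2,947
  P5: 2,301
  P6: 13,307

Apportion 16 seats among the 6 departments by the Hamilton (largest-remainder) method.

P1 4; P2 3; P3 1; P4 1; P5 1; P6 6

The standard divisor is 36504/16 ≈ 2281.5.
Standard quotas: P1 3.3737, P2 3.2571, P3 1.2365, P4 1.2917, P5 1.0085, P6 5.8326.
Lower quotas: P1 3, P2 3, P3 1, P4 1, P5 1, P6 5 (sum 14, leaving 2 seats).
Remainders in descending order: P6 0.8326, P1 0.3737, P4 0.2917, P2 0.2571, P3 0.2365, P5 0.0085.
Largest remainders: P6, P1 receive the extra seats.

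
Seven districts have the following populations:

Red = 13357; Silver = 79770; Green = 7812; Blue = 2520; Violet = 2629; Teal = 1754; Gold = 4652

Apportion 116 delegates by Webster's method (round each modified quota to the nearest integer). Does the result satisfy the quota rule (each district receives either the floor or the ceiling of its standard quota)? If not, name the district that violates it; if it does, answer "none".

Silver

Standard quotas: Red 13.773, Silver 82.256, Green 8.055, Blue 2.599, Violet 2.711, Teal 1.809, Gold 4.797.
Webster allocation: Red 14, Silver 81, Green 8, Blue 3, Violet 3, Teal 2, Gold 5.
Silver has quota 82.256 (lower 82, upper 83) but receives 81 — outside the quota interval.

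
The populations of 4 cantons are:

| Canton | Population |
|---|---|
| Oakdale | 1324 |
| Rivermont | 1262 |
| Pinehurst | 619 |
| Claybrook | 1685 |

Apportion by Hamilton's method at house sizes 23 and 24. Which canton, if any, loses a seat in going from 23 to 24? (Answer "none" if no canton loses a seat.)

none

At 23 seats: Oakdale 6, Rivermont 6, Pinehurst 3, Claybrook 8.
At 24 seats: Oakdale 7, Rivermont 6, Pinehurst 3, Claybrook 8.
No canton's allocation decreased.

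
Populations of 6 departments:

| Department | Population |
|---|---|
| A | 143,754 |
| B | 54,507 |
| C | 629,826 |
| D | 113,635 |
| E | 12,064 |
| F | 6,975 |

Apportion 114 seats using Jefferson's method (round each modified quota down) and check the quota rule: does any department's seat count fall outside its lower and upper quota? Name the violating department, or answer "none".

Standard quotas: A 17.057, B 6.468, C 74.733, D 13.483, E 1.431, F 0.828.
Jefferson allocation: A 17, B 6, C 77, D 13, E 1, F 0.
C has quota 74.733 (lower 74, upper 75) but receives 77 — outside the quota interval.

C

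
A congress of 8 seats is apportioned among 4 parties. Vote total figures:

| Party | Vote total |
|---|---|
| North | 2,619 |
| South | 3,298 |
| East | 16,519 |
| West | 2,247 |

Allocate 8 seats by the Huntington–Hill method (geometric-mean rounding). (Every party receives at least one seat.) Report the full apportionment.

North: 1, South: 1, East: 5, West: 1

With divisor 3355: modified quotas North 0.781, South 0.983, East 4.924, West 0.670.
Geometric-mean thresholds: North (min 1), South (min 1), East √(4·5)=4.472, West (min 1).
Each quota rounded against its threshold gives North 1, South 1, East 5, West 1 (total 8).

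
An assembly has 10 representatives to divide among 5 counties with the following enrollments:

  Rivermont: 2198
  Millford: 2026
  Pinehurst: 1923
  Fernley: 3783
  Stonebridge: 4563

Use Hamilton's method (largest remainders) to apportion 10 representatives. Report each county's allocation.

Rivermont=2, Millford=1, Pinehurst=1, Fernley=3, Stonebridge=3

Total 14493; standard divisor 14493/10 ≈ 1449.3.
Standard quotas: Rivermont 1.517, Millford 1.398, Pinehurst 1.327, Fernley 2.610, Stonebridge 3.148.
Lower quotas: Rivermont 1, Millford 1, Pinehurst 1, Fernley 2, Stonebridge 3 (sum 8, leaving 2 seats).
Remainders in descending order: Fernley 0.610, Rivermont 0.517, Millford 0.398, Pinehurst 0.327, Stonebridge 0.148.
The surplus seats go to Fernley, Rivermont.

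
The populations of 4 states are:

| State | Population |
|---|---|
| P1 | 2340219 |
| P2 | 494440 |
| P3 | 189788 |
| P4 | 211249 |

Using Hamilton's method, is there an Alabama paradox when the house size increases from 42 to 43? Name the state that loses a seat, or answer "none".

P3

At 42 seats: P1 30, P2 6, P3 3, P4 3.
At 43 seats: P1 31, P2 7, P3 2, P4 3.
P3 drops from 3 to 2.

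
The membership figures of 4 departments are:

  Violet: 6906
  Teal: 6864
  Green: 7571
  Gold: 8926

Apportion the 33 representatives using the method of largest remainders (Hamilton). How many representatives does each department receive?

Standard divisor: 30267 ÷ 33 ≈ 917.182.
Standard quotas: Violet 7.5296, Teal 7.4838, Green 8.2546, Gold 9.7320.
Lower quotas: Violet 7, Teal 7, Green 8, Gold 9 (sum 31, leaving 2 seats).
Remainders in descending order: Gold 0.7320, Violet 0.5296, Teal 0.4838, Green 0.2546.
The surplus seats go to Gold, Violet.

Violet=8, Teal=7, Green=8, Gold=10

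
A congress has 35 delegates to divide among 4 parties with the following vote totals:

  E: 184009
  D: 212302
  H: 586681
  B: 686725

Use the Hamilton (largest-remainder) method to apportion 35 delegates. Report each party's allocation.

The standard divisor is 1669717/35 ≈ 47706.2.
Standard quotas: E 3.8571, D 4.4502, H 12.2978, B 14.3949.
Lower quotas: E 3, D 4, H 12, B 14 (sum 33, leaving 2 seats).
Remainders in descending order: E 0.8571, D 0.4502, B 0.3949, H 0.2978.
The surplus seats go to E, D.

E 4, D 5, H 12, B 14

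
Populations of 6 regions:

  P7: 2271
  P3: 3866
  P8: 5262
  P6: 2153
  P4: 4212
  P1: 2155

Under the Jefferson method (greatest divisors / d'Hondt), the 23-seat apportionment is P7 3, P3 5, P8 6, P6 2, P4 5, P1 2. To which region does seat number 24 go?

P8

Priority for the next seat is population ÷ (current seats + 1).
Priorities: P7 567.750, P3 644.333, P8 751.714, P6 717.667, P4 702.000, P1 718.333.
Highest priority: P8.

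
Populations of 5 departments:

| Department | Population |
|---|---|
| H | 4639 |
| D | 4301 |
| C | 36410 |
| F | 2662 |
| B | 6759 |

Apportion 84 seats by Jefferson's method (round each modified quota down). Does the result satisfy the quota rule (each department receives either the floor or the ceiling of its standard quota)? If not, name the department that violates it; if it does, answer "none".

Standard quotas: H 7.115, D 6.596, C 55.840, F 4.083, B 10.366.
Jefferson allocation: H 7, D 6, C 57, F 4, B 10.
C has quota 55.840 (lower 55, upper 56) but receives 57 — outside the quota interval.

C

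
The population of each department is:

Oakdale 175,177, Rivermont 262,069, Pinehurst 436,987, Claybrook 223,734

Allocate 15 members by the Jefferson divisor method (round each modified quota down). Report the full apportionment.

Standard divisor 1097967/15 ≈ 73197.8; standard quotas: Oakdale 2.393, Rivermont 3.580, Pinehurst 5.970, Claybrook 3.057.
Rounding down gives 2, 3, 5, 3 = 13 seats, so the divisor must be adjusted.
With modified divisor 64000: modified quotas Oakdale 2.737, Rivermont 4.095, Pinehurst 6.828, Claybrook 3.496.
Rounding down: Oakdale 2, Rivermont 4, Pinehurst 6, Claybrook 3 (total 15).

Oakdale 2; Rivermont 4; Pinehurst 6; Claybrook 3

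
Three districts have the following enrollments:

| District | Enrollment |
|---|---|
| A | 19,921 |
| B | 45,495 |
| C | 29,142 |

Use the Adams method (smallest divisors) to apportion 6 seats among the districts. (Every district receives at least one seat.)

Standard divisor 94558/6 ≈ 15759.667; standard quotas: A 1.264, B 2.887, C 1.849.
Rounding up gives 2, 3, 2 = 7 seats, so the divisor must be adjusted.
With modified divisor 21300: modified quotas A 0.935, B 2.136, C 1.368.
Rounding up: A 1, B 3, C 2 (total 6).

A=1, B=3, C=2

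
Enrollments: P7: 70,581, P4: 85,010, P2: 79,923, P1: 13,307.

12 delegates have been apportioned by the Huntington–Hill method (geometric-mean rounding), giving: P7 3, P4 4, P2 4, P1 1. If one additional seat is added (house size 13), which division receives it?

Priority for the next seat is population ÷ (√(s·(s+1))).
Priorities: P7 20374.980, P4 19008.814, P2 17871.326, P1 9409.470.
Highest priority: P7.

P7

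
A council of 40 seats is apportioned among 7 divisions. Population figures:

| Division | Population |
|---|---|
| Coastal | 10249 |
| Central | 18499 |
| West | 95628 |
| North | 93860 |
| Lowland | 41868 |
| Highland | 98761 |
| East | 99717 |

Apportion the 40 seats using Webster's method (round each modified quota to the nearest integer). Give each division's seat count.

Standard divisor 458582/40 ≈ 11464.55; standard quotas: Coastal 0.894, Central 1.614, West 8.341, North 8.187, Lowland 3.652, Highland 8.614, East 8.698.
Rounding to the nearest integer gives 1, 2, 8, 8, 4, 9, 9 = 41 seats, so the divisor must be adjusted.
With modified divisor 11700: modified quotas Coastal 0.876, Central 1.581, West 8.173, North 8.022, Lowland 3.578, Highland 8.441, East 8.523.
Rounding to the nearest integer: Coastal 1, Central 2, West 8, North 8, Lowland 4, Highland 8, East 9 (total 40).

Coastal: 1, Central: 2, West: 8, North: 8, Lowland: 4, Highland: 8, East: 9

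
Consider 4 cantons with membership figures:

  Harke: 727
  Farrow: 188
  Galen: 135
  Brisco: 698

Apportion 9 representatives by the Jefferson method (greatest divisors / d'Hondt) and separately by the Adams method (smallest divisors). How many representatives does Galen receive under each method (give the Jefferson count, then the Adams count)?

0 and 1

Jefferson: Harke 4, Farrow 1, Galen 0, Brisco 4.
Adams: Harke 4, Farrow 1, Galen 1, Brisco 3.
Galen gets 0 under Jefferson and 1 under Adams.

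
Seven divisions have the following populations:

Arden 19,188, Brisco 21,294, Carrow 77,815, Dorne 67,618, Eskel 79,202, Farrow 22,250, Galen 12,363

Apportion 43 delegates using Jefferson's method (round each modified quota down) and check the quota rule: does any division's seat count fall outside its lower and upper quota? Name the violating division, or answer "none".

Standard quotas: Arden 2.753, Brisco 3.055, Carrow 11.164, Dorne 9.701, Eskel 11.363, Farrow 3.192, Galen 1.774.
Jefferson allocation: Arden 2, Brisco 3, Carrow 12, Dorne 10, Eskel 12, Farrow 3, Galen 1.
Every allocation lies between the lower and upper quota.

none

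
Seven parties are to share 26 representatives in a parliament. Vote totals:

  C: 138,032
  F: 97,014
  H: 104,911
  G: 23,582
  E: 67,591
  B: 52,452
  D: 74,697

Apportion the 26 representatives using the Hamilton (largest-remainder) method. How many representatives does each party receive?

C=6; F=5; H=5; G=1; E=3; B=2; D=4

The standard divisor is 558279/26 ≈ 21472.269.
Standard quotas: C 6.4284, F 4.5181, H 4.8859, G 1.0983, E 3.1478, B 2.4428, D 3.4788.
Lower quotas: C 6, F 4, H 4, G 1, E 3, B 2, D 3 (sum 23, leaving 3 seats).
Remainders in descending order: H 0.8859, F 0.5181, D 0.4788, B 0.4428, C 0.4284, E 0.1478, G 0.0983.
Largest remainders: H, F, D receive the extra seats.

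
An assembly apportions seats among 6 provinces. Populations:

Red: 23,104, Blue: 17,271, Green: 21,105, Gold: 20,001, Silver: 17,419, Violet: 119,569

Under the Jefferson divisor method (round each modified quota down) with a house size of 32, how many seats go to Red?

Standard divisor 218469/32 ≈ 6827.156; standard quotas: Red 3.384, Blue 2.530, Green 3.091, Gold 2.930, Silver 2.551, Violet 17.514.
Rounding down gives 3, 2, 3, 2, 2, 17 = 29 seats, so the divisor must be adjusted.
With modified divisor 6100: modified quotas Red 3.788, Blue 2.831, Green 3.460, Gold 3.279, Silver 2.856, Violet 19.601.
Rounding down: Red 3, Blue 2, Green 3, Gold 3, Silver 2, Violet 19 (total 32).
Red receives 3.

3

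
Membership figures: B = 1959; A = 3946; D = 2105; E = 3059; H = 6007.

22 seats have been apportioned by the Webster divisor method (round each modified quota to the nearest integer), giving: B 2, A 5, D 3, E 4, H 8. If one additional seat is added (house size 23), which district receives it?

B

Priority for the next seat is population ÷ (current seats + 0.5).
Priorities: B 783.600, A 717.455, D 601.429, E 679.778, H 706.706.
Highest priority: B.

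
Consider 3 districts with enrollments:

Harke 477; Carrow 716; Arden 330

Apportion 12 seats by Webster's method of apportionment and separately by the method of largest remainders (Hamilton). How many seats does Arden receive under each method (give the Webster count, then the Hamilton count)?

3 and 2

Webster: Harke 4, Carrow 5, Arden 3.
Hamilton: Harke 4, Carrow 6, Arden 2.
Arden gets 3 under Webster and 2 under Hamilton.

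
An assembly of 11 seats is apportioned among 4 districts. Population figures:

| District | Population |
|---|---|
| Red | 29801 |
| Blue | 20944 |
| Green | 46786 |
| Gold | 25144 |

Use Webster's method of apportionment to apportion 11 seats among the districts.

Red 3, Blue 2, Green 4, Gold 2

Standard divisor 122675/11 ≈ 11152.273; standard quotas: Red 2.672, Blue 1.878, Green 4.195, Gold 2.255.
Rounding to the nearest integer gives Red 3, Blue 2, Green 4, Gold 2 — total 11, matching the house size, so no adjustment is needed.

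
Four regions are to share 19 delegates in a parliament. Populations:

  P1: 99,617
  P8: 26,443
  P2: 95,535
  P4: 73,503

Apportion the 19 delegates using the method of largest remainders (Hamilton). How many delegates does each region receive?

Total 295098; standard divisor 295098/19 ≈ 15531.474.
Standard quotas: P1 6.4139, P8 1.7025, P2 6.1511, P4 4.7325.
Lower quotas: P1 6, P8 1, P2 6, P4 4 (sum 17, leaving 2 seats).
Remainders in descending order: P4 0.7325, P8 0.7025, P1 0.4139, P2 0.1511.
The surplus seats go to P4, P8.

P1 6, P8 2, P2 6, P4 5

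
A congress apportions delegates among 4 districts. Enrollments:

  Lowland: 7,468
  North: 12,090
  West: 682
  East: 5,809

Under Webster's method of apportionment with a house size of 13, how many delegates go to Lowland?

Standard divisor 26049/13 ≈ 2003.769; standard quotas: Lowland 3.727, North 6.034, West 0.340, East 2.899.
Rounding to the nearest integer gives Lowland 4, North 6, West 0, East 3 — total 13, matching the house size, so no adjustment is needed.
Lowland receives 4.

4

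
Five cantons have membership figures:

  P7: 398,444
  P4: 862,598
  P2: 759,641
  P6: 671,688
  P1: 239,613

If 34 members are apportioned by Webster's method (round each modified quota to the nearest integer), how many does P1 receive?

3

Standard divisor 2931984/34 ≈ 86234.824; standard quotas: P7 4.620, P4 10.003, P2 8.809, P6 7.789, P1 2.779.
Rounding to the nearest integer gives 5, 10, 9, 8, 3 = 35 seats, so the divisor must be adjusted.
With modified divisor 89000: modified quotas P7 4.477, P4 9.692, P2 8.535, P6 7.547, P1 2.692.
Rounding to the nearest integer: P7 4, P4 10, P2 9, P6 8, P1 3 (total 34).
P1 receives 3.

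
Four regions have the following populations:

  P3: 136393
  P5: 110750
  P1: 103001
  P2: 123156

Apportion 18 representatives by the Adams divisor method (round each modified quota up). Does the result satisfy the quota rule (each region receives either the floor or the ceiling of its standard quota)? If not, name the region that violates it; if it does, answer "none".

none

Standard quotas: P3 5.187, P5 4.212, P1 3.917, P2 4.684.
Adams allocation: P3 5, P5 4, P1 4, P2 5.
Every allocation lies between the lower and upper quota.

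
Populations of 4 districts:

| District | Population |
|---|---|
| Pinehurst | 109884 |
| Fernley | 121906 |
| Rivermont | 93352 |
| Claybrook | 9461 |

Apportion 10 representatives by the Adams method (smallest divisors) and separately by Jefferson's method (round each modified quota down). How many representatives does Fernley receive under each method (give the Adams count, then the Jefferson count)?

3 and 4

Adams: Pinehurst 3, Fernley 3, Rivermont 3, Claybrook 1.
Jefferson: Pinehurst 3, Fernley 4, Rivermont 3, Claybrook 0.
Fernley gets 3 under Adams and 4 under Jefferson.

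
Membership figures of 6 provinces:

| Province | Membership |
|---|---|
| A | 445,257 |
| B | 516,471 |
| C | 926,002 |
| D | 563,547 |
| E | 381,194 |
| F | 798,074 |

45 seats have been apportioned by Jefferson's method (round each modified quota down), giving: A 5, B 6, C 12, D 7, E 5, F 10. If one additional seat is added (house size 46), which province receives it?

Priority for the next seat is population ÷ (current seats + 1).
Priorities: A 74209.500, B 73781.571, C 71230.923, D 70443.375, E 63532.333, F 72552.182.
Highest priority: A.

A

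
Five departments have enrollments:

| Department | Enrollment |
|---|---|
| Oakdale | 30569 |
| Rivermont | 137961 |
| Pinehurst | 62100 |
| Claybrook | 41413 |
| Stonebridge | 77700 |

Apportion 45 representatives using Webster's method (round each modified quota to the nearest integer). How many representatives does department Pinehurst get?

8

Standard divisor 349743/45 ≈ 7772.067; standard quotas: Oakdale 3.933, Rivermont 17.751, Pinehurst 7.990, Claybrook 5.328, Stonebridge 9.997.
Rounding to the nearest integer gives Oakdale 4, Rivermont 18, Pinehurst 8, Claybrook 5, Stonebridge 10 — total 45, matching the house size, so no adjustment is needed.
Pinehurst receives 8.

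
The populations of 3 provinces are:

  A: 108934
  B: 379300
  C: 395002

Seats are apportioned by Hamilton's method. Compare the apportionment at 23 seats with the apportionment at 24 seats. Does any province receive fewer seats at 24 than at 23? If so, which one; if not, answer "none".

At 23 seats: A 3, B 10, C 10.
At 24 seats: A 3, B 10, C 11.
No province's allocation decreased.

none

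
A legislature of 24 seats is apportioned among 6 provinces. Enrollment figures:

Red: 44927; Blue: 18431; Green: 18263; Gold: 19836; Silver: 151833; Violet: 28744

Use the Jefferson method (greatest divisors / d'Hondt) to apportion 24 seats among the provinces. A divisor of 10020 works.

With modified divisor 10020: modified quotas Red 4.484, Blue 1.839, Green 1.823, Gold 1.980, Silver 15.153, Violet 2.869.
Rounding down: Red 4, Blue 1, Green 1, Gold 1, Silver 15, Violet 2 (total 24).

Red 4, Blue 1, Green 1, Gold 1, Silver 15, Violet 2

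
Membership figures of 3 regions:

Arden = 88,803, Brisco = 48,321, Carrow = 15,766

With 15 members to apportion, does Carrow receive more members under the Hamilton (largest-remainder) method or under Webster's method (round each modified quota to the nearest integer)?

Hamilton: Arden 9, Brisco 5, Carrow 1.
Webster: Arden 8, Brisco 5, Carrow 2.
Carrow gets 1 under Hamilton and 2 under Webster.

Webster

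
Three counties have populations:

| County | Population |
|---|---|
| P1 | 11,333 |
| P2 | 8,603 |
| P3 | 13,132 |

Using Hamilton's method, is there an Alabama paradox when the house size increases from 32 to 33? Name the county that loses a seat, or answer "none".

At 32 seats: P1 11, P2 8, P3 13.
At 33 seats: P1 11, P2 9, P3 13.
No county's allocation decreased.

none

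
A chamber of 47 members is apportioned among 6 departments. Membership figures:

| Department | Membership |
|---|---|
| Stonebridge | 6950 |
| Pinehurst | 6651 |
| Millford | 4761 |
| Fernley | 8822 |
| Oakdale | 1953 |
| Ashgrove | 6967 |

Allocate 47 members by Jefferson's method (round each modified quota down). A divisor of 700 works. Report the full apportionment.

With modified divisor 700: modified quotas Stonebridge 9.929, Pinehurst 9.501, Millford 6.801, Fernley 12.603, Oakdale 2.790, Ashgrove 9.953.
Rounding down: Stonebridge 9, Pinehurst 9, Millford 6, Fernley 12, Oakdale 2, Ashgrove 9 (total 47).

Stonebridge 9, Pinehurst 9, Millford 6, Fernley 12, Oakdale 2, Ashgrove 9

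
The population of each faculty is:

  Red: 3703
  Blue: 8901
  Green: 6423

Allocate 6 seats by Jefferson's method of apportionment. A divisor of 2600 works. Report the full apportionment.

Red=1, Blue=3, Green=2

With modified divisor 2600: modified quotas Red 1.424, Blue 3.423, Green 2.470.
Rounding down: Red 1, Blue 3, Green 2 (total 6).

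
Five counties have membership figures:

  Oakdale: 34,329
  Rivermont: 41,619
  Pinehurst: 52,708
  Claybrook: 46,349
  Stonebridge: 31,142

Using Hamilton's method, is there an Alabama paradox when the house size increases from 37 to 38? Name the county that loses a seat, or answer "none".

none

At 37 seats: Oakdale 6, Rivermont 8, Pinehurst 9, Claybrook 8, Stonebridge 6.
At 38 seats: Oakdale 6, Rivermont 8, Pinehurst 10, Claybrook 8, Stonebridge 6.
No county's allocation decreased.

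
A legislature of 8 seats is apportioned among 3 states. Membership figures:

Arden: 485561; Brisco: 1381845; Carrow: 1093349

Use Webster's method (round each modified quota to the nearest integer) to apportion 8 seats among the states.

Arden 1, Brisco 4, Carrow 3

Standard divisor 2960755/8 ≈ 370094.375; standard quotas: Arden 1.312, Brisco 3.734, Carrow 2.954.
Rounding to the nearest integer gives Arden 1, Brisco 4, Carrow 3 — total 8, matching the house size, so no adjustment is needed.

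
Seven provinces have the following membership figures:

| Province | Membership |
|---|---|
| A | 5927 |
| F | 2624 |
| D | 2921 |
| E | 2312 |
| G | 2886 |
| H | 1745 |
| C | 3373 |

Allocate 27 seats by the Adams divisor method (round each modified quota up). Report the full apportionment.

Standard divisor 21788/27 ≈ 806.963; standard quotas: A 7.345, F 3.252, D 3.620, E 2.865, G 3.576, H 2.162, C 4.180.
Rounding up gives 8, 4, 4, 3, 4, 3, 5 = 31 seats, so the divisor must be adjusted.
With modified divisor 900: modified quotas A 6.586, F 2.916, D 3.246, E 2.569, G 3.207, H 1.939, C 3.748.
Rounding up: A 7, F 3, D 4, E 3, G 4, H 2, C 4 (total 27).

A: 7, F: 3, D: 4, E: 3, G: 4, H: 2, C: 4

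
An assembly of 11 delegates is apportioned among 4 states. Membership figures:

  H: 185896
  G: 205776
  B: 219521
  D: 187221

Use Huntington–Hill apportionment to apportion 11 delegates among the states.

With divisor 76162: modified quotas H 2.441, G 2.702, B 2.882, D 2.458.
Geometric-mean thresholds: H √(2·3)=2.449, G √(2·3)=2.449, B √(2·3)=2.449, D √(2·3)=2.449.
Each quota rounded against its threshold gives H 2, G 3, B 3, D 3 (total 11).

H: 2, G: 3, B: 3, D: 3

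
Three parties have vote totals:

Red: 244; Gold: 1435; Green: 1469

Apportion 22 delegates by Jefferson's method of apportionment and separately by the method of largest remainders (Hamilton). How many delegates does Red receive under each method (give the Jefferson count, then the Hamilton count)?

Jefferson: Red 1, Gold 10, Green 11.
Hamilton: Red 2, Gold 10, Green 10.
Red gets 1 under Jefferson and 2 under Hamilton.

1 and 2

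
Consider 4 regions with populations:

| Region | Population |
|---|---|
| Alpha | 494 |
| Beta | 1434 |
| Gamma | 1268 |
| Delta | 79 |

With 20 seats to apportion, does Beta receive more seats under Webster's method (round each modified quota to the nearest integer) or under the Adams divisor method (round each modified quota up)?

Webster: Alpha 3, Beta 9, Gamma 8, Delta 0.
Adams: Alpha 3, Beta 8, Gamma 8, Delta 1.
Beta gets 9 under Webster and 8 under Adams.

Webster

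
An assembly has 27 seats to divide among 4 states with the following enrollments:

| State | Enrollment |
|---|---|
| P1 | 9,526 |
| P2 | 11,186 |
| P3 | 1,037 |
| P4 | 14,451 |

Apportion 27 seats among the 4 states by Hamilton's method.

Total 36200; standard divisor 36200/27 ≈ 1340.741.
Standard quotas: P1 7.1050, P2 8.3431, P3 0.7735, P4 10.7784.
Lower quotas: P1 7, P2 8, P3 0, P4 10 (sum 25, leaving 2 seats).
Remainders in descending order: P4 0.7784, P3 0.7735, P2 0.3431, P1 0.1050.
The surplus seats go to P4, P3.

P1=7, P2=8, P3=1, P4=11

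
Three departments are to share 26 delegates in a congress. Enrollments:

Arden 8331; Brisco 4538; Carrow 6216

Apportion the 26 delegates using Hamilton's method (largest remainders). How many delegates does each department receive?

Arden 11, Brisco 6, Carrow 9

Total 19085; standard divisor 19085/26 ≈ 734.038.
Standard quotas: Arden 11.3495, Brisco 6.1822, Carrow 8.4682.
Lower quotas: Arden 11, Brisco 6, Carrow 8 (sum 25, leaving 1 seat).
Remainders in descending order: Carrow 0.4682, Arden 0.3495, Brisco 0.1822.
Largest remainder: Carrow receives the extra seat.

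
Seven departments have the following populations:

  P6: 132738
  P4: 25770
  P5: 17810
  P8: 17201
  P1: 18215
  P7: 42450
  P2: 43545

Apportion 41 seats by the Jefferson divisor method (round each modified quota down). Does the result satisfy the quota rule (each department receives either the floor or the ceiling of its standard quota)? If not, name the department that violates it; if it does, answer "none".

Standard quotas: P6 18.279, P4 3.549, P5 2.453, P8 2.369, P1 2.508, P7 5.846, P2 5.997.
Jefferson allocation: P6 20, P4 3, P5 2, P8 2, P1 2, P7 6, P2 6.
P6 has quota 18.279 (lower 18, upper 19) but receives 20 — outside the quota interval.

P6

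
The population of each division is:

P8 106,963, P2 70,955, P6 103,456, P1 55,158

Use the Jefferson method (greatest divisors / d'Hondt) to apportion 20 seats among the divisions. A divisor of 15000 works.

P8: 7, P2: 4, P6: 6, P1: 3

With modified divisor 15000: modified quotas P8 7.131, P2 4.730, P6 6.897, P1 3.677.
Rounding down: P8 7, P2 4, P6 6, P1 3 (total 20).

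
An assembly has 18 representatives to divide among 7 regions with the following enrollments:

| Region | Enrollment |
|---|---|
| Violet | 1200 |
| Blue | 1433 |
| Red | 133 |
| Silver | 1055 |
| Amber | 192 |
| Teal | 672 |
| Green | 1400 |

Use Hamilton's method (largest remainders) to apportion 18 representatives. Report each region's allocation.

Total 6085; standard divisor 6085/18 ≈ 338.056.
Standard quotas: Violet 3.550, Blue 4.239, Red 0.393, Silver 3.121, Amber 0.568, Teal 1.988, Green 4.141.
Lower quotas: Violet 3, Blue 4, Red 0, Silver 3, Amber 0, Teal 1, Green 4 (sum 15, leaving 3 seats).
Remainders in descending order: Teal 0.988, Amber 0.568, Violet 0.550, Red 0.393, Blue 0.239, Green 0.141, Silver 0.121.
The surplus seats go to Teal, Amber, Violet.

Violet 4, Blue 4, Red 0, Silver 3, Amber 1, Teal 2, Green 4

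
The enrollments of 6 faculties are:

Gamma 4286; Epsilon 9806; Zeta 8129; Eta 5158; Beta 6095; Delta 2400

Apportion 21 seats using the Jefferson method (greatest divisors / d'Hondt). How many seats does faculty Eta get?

Standard divisor 35874/21 ≈ 1708.286; standard quotas: Gamma 2.509, Epsilon 5.740, Zeta 4.759, Eta 3.019, Beta 3.568, Delta 1.405.
Rounding down gives 2, 5, 4, 3, 3, 1 = 18 seats, so the divisor must be adjusted.
With modified divisor 1500: modified quotas Gamma 2.857, Epsilon 6.537, Zeta 5.419, Eta 3.439, Beta 4.063, Delta 1.600.
Rounding down: Gamma 2, Epsilon 6, Zeta 5, Eta 3, Beta 4, Delta 1 (total 21).
Eta receives 3.

3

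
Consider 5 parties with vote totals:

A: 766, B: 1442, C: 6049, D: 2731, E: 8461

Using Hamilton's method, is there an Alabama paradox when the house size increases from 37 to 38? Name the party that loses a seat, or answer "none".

none

At 37 seats: A 1, B 3, C 12, D 5, E 16.
At 38 seats: A 1, B 3, C 12, D 5, E 17.
No party's allocation decreased.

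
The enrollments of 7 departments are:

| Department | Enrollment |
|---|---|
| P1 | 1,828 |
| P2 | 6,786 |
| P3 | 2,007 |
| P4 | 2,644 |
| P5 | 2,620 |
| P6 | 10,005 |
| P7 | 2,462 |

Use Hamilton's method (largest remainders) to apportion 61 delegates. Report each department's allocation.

P1 4; P2 15; P3 4; P4 6; P5 6; P6 21; P7 5

Standard divisor: 28352 ÷ 61 ≈ 464.787.
Standard quotas: P1 3.9330, P2 14.6002, P3 4.3181, P4 5.6886, P5 5.6370, P6 21.5260, P7 5.2971.
Lower quotas: P1 3, P2 14, P3 4, P4 5, P5 5, P6 21, P7 5 (sum 57, leaving 4 seats).
Remainders in descending order: P1 0.9330, P4 0.6886, P5 0.6370, P2 0.6002, P6 0.5260, P3 0.3181, P7 0.2971.
Largest remainders: P1, P4, P5, P2 receive the extra seats.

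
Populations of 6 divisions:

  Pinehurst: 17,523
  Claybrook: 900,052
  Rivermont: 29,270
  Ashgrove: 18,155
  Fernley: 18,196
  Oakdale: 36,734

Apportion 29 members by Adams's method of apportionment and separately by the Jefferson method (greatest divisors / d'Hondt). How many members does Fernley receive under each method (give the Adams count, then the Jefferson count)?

1 and 0

Adams: Pinehurst 1, Claybrook 24, Rivermont 1, Ashgrove 1, Fernley 1, Oakdale 1.
Jefferson: Pinehurst 0, Claybrook 28, Rivermont 0, Ashgrove 0, Fernley 0, Oakdale 1.
Fernley gets 1 under Adams and 0 under Jefferson.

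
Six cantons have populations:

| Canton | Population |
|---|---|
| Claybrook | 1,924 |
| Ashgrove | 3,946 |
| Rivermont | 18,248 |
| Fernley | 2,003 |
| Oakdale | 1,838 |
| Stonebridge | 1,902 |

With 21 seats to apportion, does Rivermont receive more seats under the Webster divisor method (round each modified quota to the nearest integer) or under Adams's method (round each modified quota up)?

Webster: Claybrook 1, Ashgrove 3, Rivermont 14, Fernley 1, Oakdale 1, Stonebridge 1.
Adams: Claybrook 2, Ashgrove 3, Rivermont 10, Fernley 2, Oakdale 2, Stonebridge 2.
Rivermont gets 14 under Webster and 10 under Adams.

Webster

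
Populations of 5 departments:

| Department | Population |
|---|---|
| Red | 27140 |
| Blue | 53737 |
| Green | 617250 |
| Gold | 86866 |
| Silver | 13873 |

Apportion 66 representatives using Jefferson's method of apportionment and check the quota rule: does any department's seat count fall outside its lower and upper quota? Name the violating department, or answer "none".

Green

Standard quotas: Red 2.242, Blue 4.440, Green 50.995, Gold 7.177, Silver 1.146.
Jefferson allocation: Red 2, Blue 4, Green 52, Gold 7, Silver 1.
Green has quota 50.995 (lower 50, upper 51) but receives 52 — outside the quota interval.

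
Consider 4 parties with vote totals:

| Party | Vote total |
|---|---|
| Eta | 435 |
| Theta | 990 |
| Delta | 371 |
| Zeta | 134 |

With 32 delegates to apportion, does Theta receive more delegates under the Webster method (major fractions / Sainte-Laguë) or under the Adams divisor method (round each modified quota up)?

Webster: Eta 7, Theta 17, Delta 6, Zeta 2.
Adams: Eta 7, Theta 16, Delta 6, Zeta 3.
Theta gets 17 under Webster and 16 under Adams.

Webster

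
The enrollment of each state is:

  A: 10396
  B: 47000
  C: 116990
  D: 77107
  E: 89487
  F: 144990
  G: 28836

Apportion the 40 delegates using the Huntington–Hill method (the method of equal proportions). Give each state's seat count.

A: 1; B: 4; C: 9; D: 6; E: 7; F: 11; G: 2

With divisor 13094: modified quotas A 0.794, B 3.589, C 8.935, D 5.889, E 6.834, F 11.073, G 2.202.
Geometric-mean thresholds: A (min 1), B √(3·4)=3.464, C √(8·9)=8.485, D √(5·6)=5.477, E √(6·7)=6.481, F √(11·12)=11.489, G √(2·3)=2.449.
Each quota rounded against its threshold gives A 1, B 4, C 9, D 6, E 7, F 11, G 2 (total 40).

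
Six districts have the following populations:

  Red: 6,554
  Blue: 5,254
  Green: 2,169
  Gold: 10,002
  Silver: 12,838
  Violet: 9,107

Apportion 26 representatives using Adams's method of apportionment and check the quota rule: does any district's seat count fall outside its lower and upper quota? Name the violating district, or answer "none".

none

Standard quotas: Red 3.711, Blue 2.975, Green 1.228, Gold 5.663, Silver 7.268, Violet 5.156.
Adams allocation: Red 4, Blue 3, Green 2, Gold 5, Silver 7, Violet 5.
Every allocation lies between the lower and upper quota.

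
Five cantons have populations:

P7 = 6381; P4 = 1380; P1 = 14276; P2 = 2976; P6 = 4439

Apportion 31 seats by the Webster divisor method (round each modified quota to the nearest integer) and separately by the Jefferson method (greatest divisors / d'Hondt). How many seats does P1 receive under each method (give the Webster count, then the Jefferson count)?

Webster: P7 7, P4 1, P1 15, P2 3, P6 5.
Jefferson: P7 7, P4 1, P1 16, P2 3, P6 4.
P1 gets 15 under Webster and 16 under Jefferson.

15 and 16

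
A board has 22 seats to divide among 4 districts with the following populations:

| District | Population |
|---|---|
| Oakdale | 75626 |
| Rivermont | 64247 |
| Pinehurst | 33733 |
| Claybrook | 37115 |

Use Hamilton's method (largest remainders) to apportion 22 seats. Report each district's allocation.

Oakdale: 8, Rivermont: 7, Pinehurst: 3, Claybrook: 4

Total 210721; standard divisor 210721/22 ≈ 9578.227.
Standard quotas: Oakdale 7.8956, Rivermont 6.7076, Pinehurst 3.5218, Claybrook 3.8749.
Lower quotas: Oakdale 7, Rivermont 6, Pinehurst 3, Claybrook 3 (sum 19, leaving 3 seats).
Remainders in descending order: Oakdale 0.8956, Claybrook 0.8749, Rivermont 0.7076, Pinehurst 0.5218.
Largest remainders: Oakdale, Claybrook, Rivermont receive the extra seats.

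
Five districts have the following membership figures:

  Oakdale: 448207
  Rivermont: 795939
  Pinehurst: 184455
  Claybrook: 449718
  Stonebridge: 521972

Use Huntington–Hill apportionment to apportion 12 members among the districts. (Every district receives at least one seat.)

With divisor 198345: modified quotas Oakdale 2.260, Rivermont 4.013, Pinehurst 0.930, Claybrook 2.267, Stonebridge 2.632.
Geometric-mean thresholds: Oakdale √(2·3)=2.449, Rivermont √(4·5)=4.472, Pinehurst (min 1), Claybrook √(2·3)=2.449, Stonebridge √(2·3)=2.449.
Each quota rounded against its threshold gives Oakdale 2, Rivermont 4, Pinehurst 1, Claybrook 2, Stonebridge 3 (total 12).

Oakdale 2; Rivermont 4; Pinehurst 1; Claybrook 2; Stonebridge 3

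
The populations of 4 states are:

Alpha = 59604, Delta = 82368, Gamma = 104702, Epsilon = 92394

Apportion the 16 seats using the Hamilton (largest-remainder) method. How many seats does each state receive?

Standard divisor: 339068 ÷ 16 ≈ 21191.75.
Standard quotas: Alpha 2.8126, Delta 3.8868, Gamma 4.9407, Epsilon 4.3599.
Lower quotas: Alpha 2, Delta 3, Gamma 4, Epsilon 4 (sum 13, leaving 3 seats).
Remainders in descending order: Gamma 0.9407, Delta 0.8868, Alpha 0.8126, Epsilon 0.3599.
The surplus seats go to Gamma, Delta, Alpha.

Alpha=3, Delta=4, Gamma=5, Epsilon=4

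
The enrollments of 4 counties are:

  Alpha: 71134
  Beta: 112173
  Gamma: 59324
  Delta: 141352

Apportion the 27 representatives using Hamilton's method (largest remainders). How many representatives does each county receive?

Total 383983; standard divisor 383983/27 ≈ 14221.593.
Standard quotas: Alpha 5.0018, Beta 7.8875, Gamma 4.1714, Delta 9.9393.
Lower quotas: Alpha 5, Beta 7, Gamma 4, Delta 9 (sum 25, leaving 2 seats).
Remainders in descending order: Delta 0.9393, Beta 0.8875, Gamma 0.1714, Alpha 0.0018.
The surplus seats go to Delta, Beta.

Alpha 5; Beta 8; Gamma 4; Delta 10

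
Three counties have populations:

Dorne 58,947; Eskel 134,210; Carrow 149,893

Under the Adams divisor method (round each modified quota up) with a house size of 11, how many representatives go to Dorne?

Standard divisor 343050/11 ≈ 31186.364; standard quotas: Dorne 1.890, Eskel 4.303, Carrow 4.806.
Rounding up gives 2, 5, 5 = 12 seats, so the divisor must be adjusted.
With modified divisor 35500: modified quotas Dorne 1.660, Eskel 3.781, Carrow 4.222.
Rounding up: Dorne 2, Eskel 4, Carrow 5 (total 11).
Dorne receives 2.

2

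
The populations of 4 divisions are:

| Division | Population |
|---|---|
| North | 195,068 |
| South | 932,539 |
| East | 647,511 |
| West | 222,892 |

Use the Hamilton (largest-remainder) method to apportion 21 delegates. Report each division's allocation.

North 2, South 10, East 7, West 2

The standard divisor is 1998010/21 ≈ 95143.333.
Standard quotas: North 2.0503, South 9.8014, East 6.8056, West 2.3427.
Lower quotas: North 2, South 9, East 6, West 2 (sum 19, leaving 2 seats).
Remainders in descending order: East 0.8056, South 0.8014, West 0.3427, North 0.0503.
Largest remainders: East, South receive the extra seats.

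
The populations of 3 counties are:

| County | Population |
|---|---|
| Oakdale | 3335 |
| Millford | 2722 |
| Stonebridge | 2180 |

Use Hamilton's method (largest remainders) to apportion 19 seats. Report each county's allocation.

The standard divisor is 8237/19 ≈ 433.526.
Standard quotas: Oakdale 7.693, Millford 6.279, Stonebridge 5.029.
Lower quotas: Oakdale 7, Millford 6, Stonebridge 5 (sum 18, leaving 1 seat).
Remainders in descending order: Oakdale 0.693, Millford 0.279, Stonebridge 0.029.
Largest remainder: Oakdale receives the extra seat.

Oakdale 8, Millford 6, Stonebridge 5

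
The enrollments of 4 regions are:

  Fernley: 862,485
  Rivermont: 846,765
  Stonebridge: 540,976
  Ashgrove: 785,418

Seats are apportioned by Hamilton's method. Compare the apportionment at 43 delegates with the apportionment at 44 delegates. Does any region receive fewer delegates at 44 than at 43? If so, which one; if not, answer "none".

none

At 43 seats: Fernley 12, Rivermont 12, Stonebridge 8, Ashgrove 11.
At 44 seats: Fernley 13, Rivermont 12, Stonebridge 8, Ashgrove 11.
No region's allocation decreased.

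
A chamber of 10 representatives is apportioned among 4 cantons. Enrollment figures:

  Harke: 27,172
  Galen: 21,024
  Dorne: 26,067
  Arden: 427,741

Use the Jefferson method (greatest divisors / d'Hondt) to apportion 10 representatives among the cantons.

Harke: 0; Galen: 0; Dorne: 0; Arden: 10

Standard divisor 502004/10 ≈ 50200.4; standard quotas: Harke 0.541, Galen 0.419, Dorne 0.519, Arden 8.521.
Rounding down gives 0, 0, 0, 8 = 8 seats, so the divisor must be adjusted.
With modified divisor 40800: modified quotas Harke 0.666, Galen 0.515, Dorne 0.639, Arden 10.484.
Rounding down: Harke 0, Galen 0, Dorne 0, Arden 10 (total 10).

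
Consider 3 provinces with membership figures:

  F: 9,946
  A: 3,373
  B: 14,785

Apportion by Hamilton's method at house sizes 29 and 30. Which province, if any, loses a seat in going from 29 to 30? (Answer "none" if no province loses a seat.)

A

At 29 seats: F 10, A 4, B 15.
At 30 seats: F 11, A 3, B 16.
A drops from 4 to 3.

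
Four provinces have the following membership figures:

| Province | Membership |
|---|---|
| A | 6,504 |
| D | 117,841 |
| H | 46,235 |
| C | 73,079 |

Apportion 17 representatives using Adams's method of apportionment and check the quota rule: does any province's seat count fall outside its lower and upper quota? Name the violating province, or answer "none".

none

Standard quotas: A 0.454, D 8.222, H 3.226, C 5.099.
Adams allocation: A 1, D 8, H 3, C 5.
Every allocation lies between the lower and upper quota.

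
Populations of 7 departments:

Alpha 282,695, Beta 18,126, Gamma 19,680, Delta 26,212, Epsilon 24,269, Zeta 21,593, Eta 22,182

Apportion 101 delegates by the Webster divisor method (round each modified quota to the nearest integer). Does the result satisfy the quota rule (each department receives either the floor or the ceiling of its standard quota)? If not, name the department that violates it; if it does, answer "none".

Standard quotas: Alpha 68.841, Beta 4.414, Gamma 4.792, Delta 6.383, Epsilon 5.910, Zeta 5.258, Eta 5.402.
Webster allocation: Alpha 70, Beta 4, Gamma 5, Delta 6, Epsilon 6, Zeta 5, Eta 5.
Alpha has quota 68.841 (lower 68, upper 69) but receives 70 — outside the quota interval.

Alpha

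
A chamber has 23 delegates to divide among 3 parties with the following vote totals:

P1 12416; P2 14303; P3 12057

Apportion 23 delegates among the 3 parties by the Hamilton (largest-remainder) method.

P1 7, P2 9, P3 7

The standard divisor is 38776/23 ≈ 1685.913.
Standard quotas: P1 7.3646, P2 8.4838, P3 7.1516.
Lower quotas: P1 7, P2 8, P3 7 (sum 22, leaving 1 seat).
Remainders in descending order: P2 0.4838, P1 0.3646, P3 0.1516.
Largest remainder: P2 receives the extra seat.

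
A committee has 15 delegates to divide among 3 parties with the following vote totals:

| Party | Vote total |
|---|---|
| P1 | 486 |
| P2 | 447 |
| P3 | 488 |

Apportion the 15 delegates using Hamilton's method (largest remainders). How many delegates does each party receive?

P1=5; P2=5; P3=5

The standard divisor is 1421/15 ≈ 94.733.
Standard quotas: P1 5.130, P2 4.719, P3 5.151.
Lower quotas: P1 5, P2 4, P3 5 (sum 14, leaving 1 seat).
Remainders in descending order: P2 0.719, P3 0.151, P1 0.130.
Largest remainder: P2 receives the extra seat.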